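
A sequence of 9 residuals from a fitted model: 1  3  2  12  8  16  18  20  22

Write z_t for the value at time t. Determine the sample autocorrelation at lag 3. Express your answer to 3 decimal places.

0.005

Mean z̄ = (1 + 3 + 2 + 12 + 8 + 16 + 18 + 20 + 22)/9 = 11.3333
Σ(z_t−z̄)(z_{t+3}−z̄) = (-6.8889) + (27.7778) + (-43.5556) + (4.4444) + (-28.8889) + (49.7778) = 2.6667
Denominator Σ(z_t−z̄)² = 530.0000
r_3 = 2.6667 / 530.0000 = 0.005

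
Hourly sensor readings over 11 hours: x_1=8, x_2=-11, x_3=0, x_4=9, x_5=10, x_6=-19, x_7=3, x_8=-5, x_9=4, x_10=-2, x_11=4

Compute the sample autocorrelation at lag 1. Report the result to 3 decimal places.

Mean x̄ = (8 − 11 + 0 + 9 + 10 − 19 + 3 − 5 + 4 − 2 + 4)/11 = 0.0909
Numerator Σ_{t=1}^{10}(x_t−x̄)(x_{t+1}−x̄) = -295.0083
Denominator Σ(x_t−x̄)² = 796.9091
r_1 = -295.0083 / 796.9091 = -0.370

-0.370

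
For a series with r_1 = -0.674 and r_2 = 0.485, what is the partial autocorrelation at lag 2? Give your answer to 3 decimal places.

0.056

φ_{22} = (r_2 − r_1²) / (1 − r_1²)
r_1² = (-0.674)² = 0.454276
Numerator = 0.485 − 0.4543 = 0.0307; denominator = 1 − 0.4543 = 0.5457
φ_{22} = 0.0307 / 0.5457 = 0.056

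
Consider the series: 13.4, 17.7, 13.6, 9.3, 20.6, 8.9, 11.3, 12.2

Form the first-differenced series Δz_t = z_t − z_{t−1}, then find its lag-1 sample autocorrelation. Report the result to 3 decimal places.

First differences Δz: 4.3, -4.1, -4.3, 11.3, -11.7, 2.4, 0.9
Mean of differences = -0.1714
Numerator Σ(Δz_t−Δz̄)(Δz_{t+1}−Δz̄) = -207.8465
Denominator Σ(Δz_t−Δz̄)² = 324.7343
r_1(Δz) = -207.8465 / 324.7343 = -0.640

-0.640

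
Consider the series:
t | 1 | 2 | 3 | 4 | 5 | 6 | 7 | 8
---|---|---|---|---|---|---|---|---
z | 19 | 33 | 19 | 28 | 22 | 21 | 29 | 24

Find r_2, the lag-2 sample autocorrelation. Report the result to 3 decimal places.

Mean z̄ = (19 + 33 + 19 + 28 + 22 + 21 + 29 + 24)/8 = 24.3750
Deviations from mean: -5.3750, 8.6250, -5.3750, 3.6250, -2.3750, -3.3750, 4.6250, -0.3750
Σ(z_t−z̄)(z_{t+2}−z̄) = (28.8906) + (31.2656) + (12.7656) + (-12.2344) + (-10.9844) + (1.2656) = 50.9688
Denominator Σ(z_t−z̄)² = 183.8750
r_2 = 50.9688 / 183.8750 = 0.277

0.277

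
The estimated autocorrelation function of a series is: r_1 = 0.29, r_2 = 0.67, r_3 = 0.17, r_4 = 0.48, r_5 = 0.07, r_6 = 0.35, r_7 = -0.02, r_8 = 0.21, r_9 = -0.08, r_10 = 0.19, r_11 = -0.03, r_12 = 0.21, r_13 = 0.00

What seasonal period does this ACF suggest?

2

The largest autocorrelation is r_2 = 0.67, with weaker echoes at lags 4 (0.48) and 6 (0.35); the remaining lags stay at or below 0.29.
The dominant spike at lag 2 indicates a seasonal period of 2.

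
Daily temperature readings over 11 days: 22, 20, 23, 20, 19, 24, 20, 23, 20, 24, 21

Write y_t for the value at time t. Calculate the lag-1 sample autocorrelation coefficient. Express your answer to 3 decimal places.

Mean ȳ = (22 + 20 + 23 + 20 + 19 + 24 + 20 + 23 + 20 + 24 + 21)/11 = 21.4545
Numerator Σ_{t=1}^{10}(y_t−ȳ)(y_{t+1}−ȳ) = -21.0248
Denominator Σ(y_t−ȳ)² = 32.7273
r_1 = -21.0248 / 32.7273 = -0.642

-0.642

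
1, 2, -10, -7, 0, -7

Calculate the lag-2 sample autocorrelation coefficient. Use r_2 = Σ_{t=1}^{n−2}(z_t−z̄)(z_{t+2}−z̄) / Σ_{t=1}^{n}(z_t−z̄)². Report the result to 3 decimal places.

-0.456

Mean z̄ = (1 + 2 − 10 − 7 + 0 − 7)/6 = -3.5000
Deviations from mean: 4.5000, 5.5000, -6.5000, -3.5000, 3.5000, -3.5000
Σ(z_t−z̄)(z_{t+2}−z̄) = (-29.2500) + (-19.2500) + (-22.7500) + (12.2500) = -59.0000
Denominator Σ(z_t−z̄)² = 129.5000
r_2 = -59.0000 / 129.5000 = -0.456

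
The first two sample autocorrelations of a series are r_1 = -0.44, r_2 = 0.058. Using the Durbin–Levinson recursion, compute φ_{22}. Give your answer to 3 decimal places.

-0.168

φ_{22} = (r_2 − r_1²) / (1 − r_1²)
r_1² = (-0.44)² = 0.1936
Numerator = 0.058 − 0.1936 = -0.1356; denominator = 1 − 0.1936 = 0.8064
φ_{22} = -0.1356 / 0.8064 = -0.168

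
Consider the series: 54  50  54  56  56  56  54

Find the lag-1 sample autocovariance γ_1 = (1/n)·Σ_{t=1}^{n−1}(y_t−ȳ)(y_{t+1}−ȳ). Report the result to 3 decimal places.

1.050

Mean ȳ = (54 + 50 + 54 + 56 + 56 + 56 + 54)/7 = 54.2857
Σ_{t=1}^{6}(y_t−ȳ)(y_{t+1}−ȳ) = 7.3469
γ_1 = 7.3469 / 7 = 1.050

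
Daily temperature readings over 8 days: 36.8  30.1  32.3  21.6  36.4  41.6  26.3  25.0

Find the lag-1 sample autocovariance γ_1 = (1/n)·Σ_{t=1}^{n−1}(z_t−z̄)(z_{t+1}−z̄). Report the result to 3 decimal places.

-4.303

Mean z̄ = (36.8 + 30.1 + 32.3 + 21.6 + 36.4 + 41.6 + 26.3 + 25.0)/8 = 31.2625
Deviations: 5.5375, -1.1625, 1.0375, -9.6625, 5.1375, 10.3375, -4.9625, -6.2625
Σ_{t=1}^{7}(z_t−z̄)(z_{t+1}−z̄) = -34.4227
γ_1 = -34.4227 / 8 = -4.303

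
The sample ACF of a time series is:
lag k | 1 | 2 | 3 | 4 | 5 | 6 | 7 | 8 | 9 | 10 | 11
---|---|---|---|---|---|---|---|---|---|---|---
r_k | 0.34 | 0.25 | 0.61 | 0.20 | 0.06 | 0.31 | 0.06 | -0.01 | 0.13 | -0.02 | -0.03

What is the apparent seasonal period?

The largest autocorrelation is r_3 = 0.61; the remaining lags stay at or below 0.34. The elevated value at lag 1 (0.34), dropping to 0.25 at lag 2, reflects decaying short-term dependence rather than seasonality.
The dominant spike at lag 3 indicates a seasonal period of 3.

3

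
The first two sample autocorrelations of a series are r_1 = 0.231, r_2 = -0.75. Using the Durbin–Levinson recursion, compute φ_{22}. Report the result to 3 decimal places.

-0.849

φ_{22} = (r_2 − r_1²) / (1 − r_1²)
r_1² = (0.231)² = 0.053361
Numerator = -0.75 − 0.0534 = -0.8034; denominator = 1 − 0.0534 = 0.9466
φ_{22} = -0.8034 / 0.9466 = -0.849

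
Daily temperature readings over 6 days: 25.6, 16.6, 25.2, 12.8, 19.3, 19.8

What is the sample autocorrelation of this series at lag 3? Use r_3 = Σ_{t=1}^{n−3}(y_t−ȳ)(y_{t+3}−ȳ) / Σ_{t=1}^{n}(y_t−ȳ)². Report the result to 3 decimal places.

-0.319

Mean ȳ = (25.6 + 16.6 + 25.2 + 12.8 + 19.3 + 19.8)/6 = 19.8833
Deviations from mean: 5.7167, -3.2833, 5.3167, -7.0833, -0.5833, -0.0833
Numerator Σ_{t=1}^{3}(y_t−ȳ)(y_{t+3}−ȳ) = -39.0208
Denominator Σ(y_t−ȳ)² = 122.2483
r_3 = -39.0208 / 122.2483 = -0.319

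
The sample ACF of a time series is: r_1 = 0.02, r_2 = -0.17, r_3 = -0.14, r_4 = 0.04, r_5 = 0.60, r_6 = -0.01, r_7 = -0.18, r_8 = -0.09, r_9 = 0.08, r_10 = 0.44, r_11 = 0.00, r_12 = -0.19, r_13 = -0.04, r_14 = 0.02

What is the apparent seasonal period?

5

The largest autocorrelation is r_5 = 0.60, with a weaker echo at lag 10 (0.44); the remaining lags stay at or below 0.08.
The dominant spike at lag 5 indicates a seasonal period of 5.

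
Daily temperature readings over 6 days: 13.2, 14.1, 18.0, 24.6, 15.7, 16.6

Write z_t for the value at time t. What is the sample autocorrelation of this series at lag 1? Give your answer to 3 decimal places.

0.074

Mean z̄ = (13.2 + 14.1 + 18.0 + 24.6 + 15.7 + 16.6)/6 = 17.0333
Deviations from mean: -3.8333, -2.9333, 0.9667, 7.5667, -1.3333, -0.4333
Σ(z_t−z̄)(z_{t+1}−z̄) = (11.2444) + (-2.8356) + (7.3144) + (-10.0889) + (0.5778) = 6.2122
Denominator Σ(z_t−z̄)² = 83.4533
r_1 = 6.2122 / 83.4533 = 0.074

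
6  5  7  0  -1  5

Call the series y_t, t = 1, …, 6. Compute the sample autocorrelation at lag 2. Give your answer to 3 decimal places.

-0.317

Mean ȳ = (6 + 5 + 7 + 0 − 1 + 5)/6 = 3.6667
Σ(y_t−ȳ)(y_{t+2}−ȳ) = (7.7778) + (-4.8889) + (-15.5556) + (-4.8889) = -17.5556
Denominator Σ(y_t−ȳ)² = 55.3333
r_2 = -17.5556 / 55.3333 = -0.317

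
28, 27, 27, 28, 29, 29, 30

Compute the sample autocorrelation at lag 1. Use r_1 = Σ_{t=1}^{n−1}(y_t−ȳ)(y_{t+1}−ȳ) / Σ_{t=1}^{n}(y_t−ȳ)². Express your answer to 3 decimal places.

Mean ȳ = (28 + 27 + 27 + 28 + 29 + 29 + 30)/7 = 28.2857
Σ(y_t−ȳ)(y_{t+1}−ȳ) = (0.3673) + (1.6531) + (0.3673) + (-0.2041) + (0.5102) + (1.2245) = 3.9184
Denominator Σ(y_t−ȳ)² = 7.4286
r_1 = 3.9184 / 7.4286 = 0.527

0.527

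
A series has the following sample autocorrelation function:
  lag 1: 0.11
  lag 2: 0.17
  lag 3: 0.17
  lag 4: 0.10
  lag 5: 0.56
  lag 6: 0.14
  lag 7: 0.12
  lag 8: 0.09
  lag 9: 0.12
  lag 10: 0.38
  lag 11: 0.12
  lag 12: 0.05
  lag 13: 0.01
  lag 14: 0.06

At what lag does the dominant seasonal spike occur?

5

The largest autocorrelation is r_5 = 0.56, with a weaker echo at lag 10 (0.38); the remaining lags stay at or below 0.17.
The dominant spike at lag 5 indicates a seasonal period of 5.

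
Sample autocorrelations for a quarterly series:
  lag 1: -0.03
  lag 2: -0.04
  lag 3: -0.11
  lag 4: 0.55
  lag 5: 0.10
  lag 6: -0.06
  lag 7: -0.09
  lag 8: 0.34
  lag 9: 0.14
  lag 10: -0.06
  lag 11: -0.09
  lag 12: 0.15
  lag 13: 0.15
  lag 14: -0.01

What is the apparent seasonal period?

4

The largest autocorrelation is r_4 = 0.55, with a weaker echo at lag 8 (0.34); the remaining lags stay at or below 0.15.
The dominant spike at lag 4 indicates a seasonal period of 4.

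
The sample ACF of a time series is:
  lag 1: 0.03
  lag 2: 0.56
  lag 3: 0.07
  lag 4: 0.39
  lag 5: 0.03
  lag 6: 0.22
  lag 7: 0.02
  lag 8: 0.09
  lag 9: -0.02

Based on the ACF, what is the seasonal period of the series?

The largest autocorrelation is r_2 = 0.56, with weaker echoes at lags 4 (0.39) and 6 (0.22); the remaining lags stay at or below 0.09.
The dominant spike at lag 2 indicates a seasonal period of 2.

2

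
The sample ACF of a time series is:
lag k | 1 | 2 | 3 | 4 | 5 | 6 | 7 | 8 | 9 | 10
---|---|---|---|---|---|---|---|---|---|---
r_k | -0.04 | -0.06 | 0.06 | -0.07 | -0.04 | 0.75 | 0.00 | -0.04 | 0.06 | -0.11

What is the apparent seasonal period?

The largest autocorrelation is r_6 = 0.75; the remaining lags stay at or below 0.06.
The dominant spike at lag 6 indicates a seasonal period of 6.

6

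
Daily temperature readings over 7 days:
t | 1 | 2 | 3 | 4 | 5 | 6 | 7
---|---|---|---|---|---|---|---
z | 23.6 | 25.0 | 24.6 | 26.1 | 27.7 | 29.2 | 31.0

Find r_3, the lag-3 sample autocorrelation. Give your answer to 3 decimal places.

Mean z̄ = (23.6 + 25.0 + 24.6 + 26.1 + 27.7 + 29.2 + 31.0)/7 = 26.7429
Deviations from mean: -3.1429, -1.7429, -2.1429, -0.6429, 0.9571, 2.4571, 4.2571
Numerator Σ_{t=1}^{4}(z_t−z̄)(z_{t+3}−z̄) = -7.6498
Denominator Σ(z_t−z̄)² = 42.9971
r_3 = -7.6498 / 42.9971 = -0.178

-0.178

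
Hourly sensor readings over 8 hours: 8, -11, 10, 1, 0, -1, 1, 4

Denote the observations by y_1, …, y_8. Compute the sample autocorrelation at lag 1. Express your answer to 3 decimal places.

-0.655

Mean ȳ = (8 − 11 + 10 + 1 + 0 − 1 + 1 + 4)/8 = 1.5000
Σ(y_t−ȳ)(y_{t+1}−ȳ) = (-81.2500) + (-106.2500) + (-4.2500) + (0.7500) + (3.7500) + (1.2500) + (-1.2500) = -187.2500
Denominator Σ(y_t−ȳ)² = 286.0000
r_1 = -187.2500 / 286.0000 = -0.655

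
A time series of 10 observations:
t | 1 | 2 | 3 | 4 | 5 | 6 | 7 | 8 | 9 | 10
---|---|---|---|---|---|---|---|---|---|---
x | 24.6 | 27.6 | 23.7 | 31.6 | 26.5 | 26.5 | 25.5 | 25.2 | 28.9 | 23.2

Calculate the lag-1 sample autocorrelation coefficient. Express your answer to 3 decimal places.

Mean x̄ = (24.6 + 27.6 + 23.7 + 31.6 + 26.5 + 26.5 + 25.5 + 25.2 + 28.9 + 23.2)/10 = 26.3300
Numerator Σ_{t=1}^{9}(x_t−x̄)(x_{t+1}−x̄) = -28.6239
Denominator Σ(x_t−x̄)² = 57.7210
r_1 = -28.6239 / 57.7210 = -0.496

-0.496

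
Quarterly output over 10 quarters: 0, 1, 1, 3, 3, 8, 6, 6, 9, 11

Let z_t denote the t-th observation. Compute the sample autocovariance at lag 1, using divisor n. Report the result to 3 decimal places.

7.336

Mean z̄ = (0 + 1 + 1 + 3 + 3 + 8 + 6 + 6 + 9 + 11)/10 = 4.8000
Σ_{t=1}^{9}(z_t−z̄)(z_{t+1}−z̄) = 73.3600
γ_1 = 73.3600 / 10 = 7.336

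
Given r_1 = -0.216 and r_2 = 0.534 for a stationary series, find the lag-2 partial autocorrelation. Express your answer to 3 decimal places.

0.511

φ_{22} = (r_2 − r_1²) / (1 − r_1²)
r_1² = (-0.216)² = 0.046656
Numerator = 0.534 − 0.0467 = 0.4873; denominator = 1 − 0.0467 = 0.9533
φ_{22} = 0.4873 / 0.9533 = 0.511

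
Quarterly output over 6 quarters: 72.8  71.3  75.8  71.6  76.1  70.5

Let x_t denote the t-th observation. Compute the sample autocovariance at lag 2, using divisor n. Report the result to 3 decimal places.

Mean x̄ = (72.8 + 71.3 + 75.8 + 71.6 + 76.1 + 70.5)/6 = 73.0167
Σ_{t=1}^{4}(x_t−x̄)(x_{t+2}−x̄) = 13.9761
γ_2 = 13.9761 / 6 = 2.329

2.329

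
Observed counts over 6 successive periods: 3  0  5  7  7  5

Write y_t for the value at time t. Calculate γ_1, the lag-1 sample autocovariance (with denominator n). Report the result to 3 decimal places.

Mean ȳ = (3 + 0 + 5 + 7 + 7 + 5)/6 = 4.5000
Deviations: -1.5000, -4.5000, 0.5000, 2.5000, 2.5000, 0.5000
Σ_{t=1}^{5}(y_t−ȳ)(y_{t+1}−ȳ) = 13.2500
γ_1 = 13.2500 / 6 = 2.208

2.208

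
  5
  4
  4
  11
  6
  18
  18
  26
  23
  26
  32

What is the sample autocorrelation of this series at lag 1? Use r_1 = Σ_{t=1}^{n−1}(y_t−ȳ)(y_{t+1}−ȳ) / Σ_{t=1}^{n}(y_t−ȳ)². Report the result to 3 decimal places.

0.657

Mean ȳ = (5 + 4 + 4 + 11 + 6 + 18 + 18 + 26 + 23 + 26 + 32)/11 = 15.7273
Numerator Σ_{t=1}^{10}(y_t−ȳ)(y_{t+1}−ȳ) = 687.7438
Denominator Σ(y_t−ȳ)² = 1046.1818
r_1 = 687.7438 / 1046.1818 = 0.657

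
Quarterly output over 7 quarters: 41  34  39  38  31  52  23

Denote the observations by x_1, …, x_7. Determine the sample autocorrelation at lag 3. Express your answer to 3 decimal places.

0.078

Mean x̄ = (41 + 34 + 39 + 38 + 31 + 52 + 23)/7 = 36.8571
Deviations from mean: 4.1429, -2.8571, 2.1429, 1.1429, -5.8571, 15.1429, -13.8571
Numerator Σ_{t=1}^{4}(x_t−x̄)(x_{t+3}−x̄) = 38.0816
Denominator Σ(x_t−x̄)² = 486.8571
r_3 = 38.0816 / 486.8571 = 0.078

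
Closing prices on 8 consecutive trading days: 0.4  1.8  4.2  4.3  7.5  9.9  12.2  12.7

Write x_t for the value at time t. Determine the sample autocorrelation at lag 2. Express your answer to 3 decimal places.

0.271

Mean x̄ = (0.4 + 1.8 + 4.2 + 4.3 + 7.5 + 9.9 + 12.2 + 12.7)/8 = 6.6250
Deviations from mean: -6.2250, -4.8250, -2.4250, -2.3250, 0.8750, 3.2750, 5.5750, 6.0750
Numerator Σ_{t=1}^{6}(x_t−x̄)(x_{t+2}−x̄) = 41.3513
Denominator Σ(x_t−x̄)² = 152.7950
r_2 = 41.3513 / 152.7950 = 0.271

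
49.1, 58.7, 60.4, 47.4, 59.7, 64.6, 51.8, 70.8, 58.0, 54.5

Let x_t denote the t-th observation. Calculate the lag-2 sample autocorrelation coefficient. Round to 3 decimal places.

Mean x̄ = (49.1 + 58.7 + 60.4 + 47.4 + 59.7 + 64.6 + 51.8 + 70.8 + 58.0 + 54.5)/10 = 57.5000
Numerator Σ_{t=1}^{8}(x_t−x̄)(x_{t+2}−x̄) = -62.6700
Denominator Σ(x_t−x̄)² = 456.3000
r_2 = -62.6700 / 456.3000 = -0.137

-0.137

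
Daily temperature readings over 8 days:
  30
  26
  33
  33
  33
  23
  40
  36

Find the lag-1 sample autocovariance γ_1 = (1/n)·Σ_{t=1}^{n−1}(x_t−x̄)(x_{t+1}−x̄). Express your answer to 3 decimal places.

Mean x̄ = (30 + 26 + 33 + 33 + 33 + 23 + 40 + 36)/8 = 31.7500
Σ_{t=1}^{7}(x_t−x̄)(x_{t+1}−x̄) = -42.0625
γ_1 = -42.0625 / 8 = -5.258

-5.258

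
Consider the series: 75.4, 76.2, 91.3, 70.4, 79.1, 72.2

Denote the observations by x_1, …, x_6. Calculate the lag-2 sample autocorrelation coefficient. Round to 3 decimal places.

0.146

Mean x̄ = (75.4 + 76.2 + 91.3 + 70.4 + 79.1 + 72.2)/6 = 77.4333
Deviations from mean: -2.0333, -1.2333, 13.8667, -7.0333, 1.6667, -5.2333
Numerator Σ_{t=1}^{4}(x_t−x̄)(x_{t+2}−x̄) = 40.3978
Denominator Σ(x_t−x̄)² = 277.5733
r_2 = 40.3978 / 277.5733 = 0.146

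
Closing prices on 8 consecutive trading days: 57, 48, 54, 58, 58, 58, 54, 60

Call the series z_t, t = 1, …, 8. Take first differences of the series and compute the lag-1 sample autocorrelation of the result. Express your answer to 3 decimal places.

-0.309

First differences Δz: -9, 6, 4, 0, 0, -4, 6
Mean of differences = 0.4286
Numerator Σ(Δz_t−Δz̄)(Δz_{t+1}−Δz̄) = -56.7551
Denominator Σ(Δz_t−Δz̄)² = 183.7143
r_1(Δz) = -56.7551 / 183.7143 = -0.309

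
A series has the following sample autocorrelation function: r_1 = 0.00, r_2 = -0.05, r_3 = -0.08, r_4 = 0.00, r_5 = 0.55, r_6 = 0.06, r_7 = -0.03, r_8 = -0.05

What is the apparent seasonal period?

5

The largest autocorrelation is r_5 = 0.55; the remaining lags stay at or below 0.06.
The dominant spike at lag 5 indicates a seasonal period of 5.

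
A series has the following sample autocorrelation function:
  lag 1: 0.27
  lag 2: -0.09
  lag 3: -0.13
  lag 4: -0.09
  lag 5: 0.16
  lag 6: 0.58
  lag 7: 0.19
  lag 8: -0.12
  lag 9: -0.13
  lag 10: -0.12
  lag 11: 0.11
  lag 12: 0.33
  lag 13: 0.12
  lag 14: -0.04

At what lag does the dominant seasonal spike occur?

The largest autocorrelation is r_6 = 0.58, with a weaker echo at lag 12 (0.33); the remaining lags stay at or below 0.27.
The dominant spike at lag 6 indicates a seasonal period of 6.

6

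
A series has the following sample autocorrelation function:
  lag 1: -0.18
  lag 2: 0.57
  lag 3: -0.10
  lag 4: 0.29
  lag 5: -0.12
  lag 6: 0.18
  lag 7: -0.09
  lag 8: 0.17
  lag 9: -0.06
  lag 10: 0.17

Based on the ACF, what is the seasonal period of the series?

2

The largest autocorrelation is r_2 = 0.57, with weaker echoes at lags 4 (0.29), 6 (0.18), 8 (0.17) and 10 (0.17); the remaining lags stay at or below -0.06.
The dominant spike at lag 2 indicates a seasonal period of 2.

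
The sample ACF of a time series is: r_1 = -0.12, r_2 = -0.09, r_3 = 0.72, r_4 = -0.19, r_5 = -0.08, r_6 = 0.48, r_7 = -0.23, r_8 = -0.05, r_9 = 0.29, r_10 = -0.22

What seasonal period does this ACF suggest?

3

The largest autocorrelation is r_3 = 0.72, with weaker echoes at lags 6 (0.48) and 9 (0.29); the remaining lags stay at or below -0.05.
The dominant spike at lag 3 indicates a seasonal period of 3.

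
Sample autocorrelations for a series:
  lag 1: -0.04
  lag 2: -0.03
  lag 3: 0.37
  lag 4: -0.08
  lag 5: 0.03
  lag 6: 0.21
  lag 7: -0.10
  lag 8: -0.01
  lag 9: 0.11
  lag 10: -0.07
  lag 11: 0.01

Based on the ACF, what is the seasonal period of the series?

3

The largest autocorrelation is r_3 = 0.37, with a weaker echo at lag 6 (0.21); the remaining lags stay at or below 0.11.
The dominant spike at lag 3 indicates a seasonal period of 3.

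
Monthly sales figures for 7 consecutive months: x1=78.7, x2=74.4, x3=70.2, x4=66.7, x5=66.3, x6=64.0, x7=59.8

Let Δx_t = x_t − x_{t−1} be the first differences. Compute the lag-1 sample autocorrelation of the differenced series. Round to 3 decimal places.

0.172

First differences Δx: -4.3, -4.2, -3.5, -0.4, -2.3, -4.2
Mean of differences = -3.1500
Numerator Σ(Δx_t−Δx̄)(Δx_{t+1}−Δx̄) = 2.0575
Denominator Σ(Δx_t−Δx̄)² = 11.9350
r_1(Δx) = 2.0575 / 11.9350 = 0.172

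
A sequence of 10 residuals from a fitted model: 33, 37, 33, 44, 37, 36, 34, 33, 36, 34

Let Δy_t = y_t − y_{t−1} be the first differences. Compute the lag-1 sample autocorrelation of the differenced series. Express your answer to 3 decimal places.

-0.611

First differences Δy: 4, -4, 11, -7, -1, -2, -1, 3, -2
Mean of differences = 0.1111
Numerator Σ(Δy_t−Δȳ)(Δy_{t+1}−Δȳ) = -134.9012
Denominator Σ(Δy_t−Δȳ)² = 220.8889
r_1(Δy) = -134.9012 / 220.8889 = -0.611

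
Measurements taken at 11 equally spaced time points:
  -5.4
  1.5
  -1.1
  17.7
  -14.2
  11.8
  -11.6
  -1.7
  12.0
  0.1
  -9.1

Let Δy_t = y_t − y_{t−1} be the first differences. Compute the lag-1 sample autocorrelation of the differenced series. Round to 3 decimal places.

-0.714

First differences Δy: 6.9, -2.6, 18.8, -31.9, 26.0, -23.4, 9.9, 13.7, -11.9, -9.2
Mean of differences = -0.3700
Numerator Σ(Δy_t−Δȳ)(Δy_{t+1}−Δȳ) = -2254.5749
Denominator Σ(Δy_t−Δȳ)² = 3159.5610
r_1(Δy) = -2254.5749 / 3159.5610 = -0.714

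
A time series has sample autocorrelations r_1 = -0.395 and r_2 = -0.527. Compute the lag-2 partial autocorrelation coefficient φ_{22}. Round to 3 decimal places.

-0.809

φ_{22} = (r_2 − r_1²) / (1 − r_1²)
r_1² = (-0.395)² = 0.156025
Numerator = -0.527 − 0.1560 = -0.6830; denominator = 1 − 0.1560 = 0.8440
φ_{22} = -0.6830 / 0.8440 = -0.809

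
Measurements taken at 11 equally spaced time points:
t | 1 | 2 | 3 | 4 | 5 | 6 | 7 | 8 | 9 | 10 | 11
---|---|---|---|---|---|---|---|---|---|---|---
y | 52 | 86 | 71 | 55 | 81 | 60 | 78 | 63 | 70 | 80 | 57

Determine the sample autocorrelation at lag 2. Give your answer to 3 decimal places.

Mean ȳ = (52 + 86 + 71 + 55 + 81 + 60 + 78 + 63 + 70 + 80 + 57)/11 = 68.4545
Numerator Σ_{t=1}^{9}(y_t−ȳ)(y_{t+2}−ȳ) = -32.3223
Denominator Σ(y_t−ȳ)² = 1382.7273
r_2 = -32.3223 / 1382.7273 = -0.023

-0.023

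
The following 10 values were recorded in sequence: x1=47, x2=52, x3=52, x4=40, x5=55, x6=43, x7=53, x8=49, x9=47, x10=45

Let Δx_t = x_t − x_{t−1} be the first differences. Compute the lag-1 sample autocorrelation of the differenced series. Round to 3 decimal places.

-0.770

First differences Δx: 5, 0, -12, 15, -12, 10, -4, -2, -2
Mean of differences = -0.2222
Numerator Σ(Δx_t−Δx̄)(Δx_{t+1}−Δx̄) = -509.1605
Denominator Σ(Δx_t−Δx̄)² = 661.5556
r_1(Δx) = -509.1605 / 661.5556 = -0.770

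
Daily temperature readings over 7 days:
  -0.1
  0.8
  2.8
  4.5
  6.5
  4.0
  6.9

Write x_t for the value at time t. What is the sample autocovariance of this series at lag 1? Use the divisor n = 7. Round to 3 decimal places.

2.422

Mean x̄ = (-0.1 + 0.8 + 2.8 + 4.5 + 6.5 + 4.0 + 6.9)/7 = 3.6286
Σ_{t=1}^{6}(x_t−x̄)(x_{t+1}−x̄) = 16.9520
γ_1 = 16.9520 / 7 = 2.422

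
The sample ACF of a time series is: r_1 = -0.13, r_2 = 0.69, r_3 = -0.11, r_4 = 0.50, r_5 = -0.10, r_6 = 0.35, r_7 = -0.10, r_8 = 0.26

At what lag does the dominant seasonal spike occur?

2

The largest autocorrelation is r_2 = 0.69, with weaker echoes at lags 4 (0.50), 6 (0.35) and 8 (0.26); the remaining lags stay at or below -0.10.
The dominant spike at lag 2 indicates a seasonal period of 2.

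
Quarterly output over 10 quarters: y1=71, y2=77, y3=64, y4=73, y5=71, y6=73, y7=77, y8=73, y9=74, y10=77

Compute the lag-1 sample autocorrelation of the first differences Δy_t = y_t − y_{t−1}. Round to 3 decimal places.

-0.676

First differences Δy: 6, -13, 9, -2, 2, 4, -4, 1, 3
Mean of differences = 0.6667
Numerator Σ(Δy_t−Δȳ)(Δy_{t+1}−Δȳ) = -224.4444
Denominator Σ(Δy_t−Δȳ)² = 332.0000
r_1(Δy) = -224.4444 / 332.0000 = -0.676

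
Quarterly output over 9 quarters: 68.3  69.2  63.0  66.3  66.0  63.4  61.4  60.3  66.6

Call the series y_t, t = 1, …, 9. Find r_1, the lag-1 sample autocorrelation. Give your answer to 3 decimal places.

0.231

Mean ȳ = (68.3 + 69.2 + 63.0 + 66.3 + 66.0 + 63.4 + 61.4 + 60.3 + 66.6)/9 = 64.9444
Numerator Σ_{t=1}^{8}(y_t−ȳ)(y_{t+1}−ȳ) = 17.4169
Denominator Σ(y_t−ȳ)² = 75.3622
r_1 = 17.4169 / 75.3622 = 0.231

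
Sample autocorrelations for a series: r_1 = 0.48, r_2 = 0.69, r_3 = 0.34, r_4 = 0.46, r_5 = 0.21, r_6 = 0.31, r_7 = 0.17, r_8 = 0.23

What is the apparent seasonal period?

2

The largest autocorrelation is r_2 = 0.69; the remaining lags stay at or below 0.48.
The dominant spike at lag 2 indicates a seasonal period of 2.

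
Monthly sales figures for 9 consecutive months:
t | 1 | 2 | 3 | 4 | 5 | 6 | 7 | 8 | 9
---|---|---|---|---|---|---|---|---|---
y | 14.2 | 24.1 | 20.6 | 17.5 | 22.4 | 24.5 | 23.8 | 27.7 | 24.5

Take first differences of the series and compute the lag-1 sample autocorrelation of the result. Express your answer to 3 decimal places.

First differences Δy: 9.9, -3.5, -3.1, 4.9, 2.1, -0.7, 3.9, -3.2
Mean of differences = 1.2875
Numerator Σ(Δy_t−Δȳ)(Δy_{t+1}−Δȳ) = -51.6727
Denominator Σ(Δy_t−Δȳ)² = 160.9688
r_1(Δy) = -51.6727 / 160.9688 = -0.321

-0.321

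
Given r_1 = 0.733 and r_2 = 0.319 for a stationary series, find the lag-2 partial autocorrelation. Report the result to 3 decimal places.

-0.472

φ_{22} = (r_2 − r_1²) / (1 − r_1²)
r_1² = (0.733)² = 0.537289
Numerator = 0.319 − 0.5373 = -0.2183; denominator = 1 − 0.5373 = 0.4627
φ_{22} = -0.2183 / 0.4627 = -0.472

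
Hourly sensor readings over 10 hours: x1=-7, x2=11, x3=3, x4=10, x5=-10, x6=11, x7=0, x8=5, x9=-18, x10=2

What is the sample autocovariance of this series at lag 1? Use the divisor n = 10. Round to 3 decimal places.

Mean x̄ = (-7 + 11 + 3 + 10 − 10 + 11 + 0 + 5 − 18 + 2)/10 = 0.7000
Σ_{t=1}^{9}(x_t−x̄)(x_{t+1}−x̄) = -358.8900
γ_1 = -358.8900 / 10 = -35.889

-35.889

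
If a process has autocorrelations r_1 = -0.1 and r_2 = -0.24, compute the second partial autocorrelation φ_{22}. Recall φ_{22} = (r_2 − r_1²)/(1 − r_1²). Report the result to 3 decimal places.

-0.253

φ_{22} = (r_2 − r_1²) / (1 − r_1²)
r_1² = (-0.1)² = 0.01
Numerator = -0.24 − 0.0100 = -0.2500; denominator = 1 − 0.0100 = 0.9900
φ_{22} = -0.2500 / 0.9900 = -0.253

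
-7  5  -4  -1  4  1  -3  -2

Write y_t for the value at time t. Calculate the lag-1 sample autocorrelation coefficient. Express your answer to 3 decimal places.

-0.409

Mean ȳ = (-7 + 5 − 4 − 1 + 4 + 1 − 3 − 2)/8 = -0.8750
Deviations from mean: -6.1250, 5.8750, -3.1250, -0.1250, 4.8750, 1.8750, -2.1250, -1.1250
Σ(y_t−ȳ)(y_{t+1}−ȳ) = (-35.9844) + (-18.3594) + (0.3906) + (-0.6094) + (9.1406) + (-3.9844) + (2.3906) = -47.0156
Denominator Σ(y_t−ȳ)² = 114.8750
r_1 = -47.0156 / 114.8750 = -0.409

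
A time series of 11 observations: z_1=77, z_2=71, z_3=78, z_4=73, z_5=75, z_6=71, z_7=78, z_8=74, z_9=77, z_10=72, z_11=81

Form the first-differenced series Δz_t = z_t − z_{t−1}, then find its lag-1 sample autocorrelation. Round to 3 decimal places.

First differences Δz: -6, 7, -5, 2, -4, 7, -4, 3, -5, 9
Mean of differences = 0.4000
Numerator Σ(Δz_t−Δz̄)(Δz_{t+1}−Δz̄) = -223.5600
Denominator Σ(Δz_t−Δz̄)² = 308.4000
r_1(Δz) = -223.5600 / 308.4000 = -0.725

-0.725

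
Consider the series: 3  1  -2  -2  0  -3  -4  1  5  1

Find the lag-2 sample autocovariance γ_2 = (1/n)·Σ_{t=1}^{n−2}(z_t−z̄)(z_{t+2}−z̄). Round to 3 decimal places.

-2.400

Mean z̄ = (3 + 1 − 2 − 2 + 0 − 3 − 4 + 1 + 5 + 1)/10 = 0.0000
Σ_{t=1}^{8}(z_t−z̄)(z_{t+2}−z̄) = -24.0000
γ_2 = -24.0000 / 10 = -2.400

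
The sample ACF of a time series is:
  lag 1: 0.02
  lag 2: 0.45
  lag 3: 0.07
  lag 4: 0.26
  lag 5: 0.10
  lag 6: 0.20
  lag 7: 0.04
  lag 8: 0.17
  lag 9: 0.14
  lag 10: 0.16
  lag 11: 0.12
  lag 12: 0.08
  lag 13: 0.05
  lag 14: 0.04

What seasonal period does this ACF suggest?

2

The largest autocorrelation is r_2 = 0.45, with weaker echoes at lags 4 (0.26), 6 (0.20), 8 (0.17) and 10 (0.16); the remaining lags stay at or below 0.14.
The dominant spike at lag 2 indicates a seasonal period of 2.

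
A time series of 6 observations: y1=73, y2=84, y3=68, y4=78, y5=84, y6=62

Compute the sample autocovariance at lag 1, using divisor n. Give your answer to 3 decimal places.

Mean ȳ = (73 + 84 + 68 + 78 + 84 + 62)/6 = 74.8333
Σ_{t=1}^{5}(y_t−ȳ)(y_{t+1}−ȳ) = -189.6944
γ_1 = -189.6944 / 6 = -31.616

-31.616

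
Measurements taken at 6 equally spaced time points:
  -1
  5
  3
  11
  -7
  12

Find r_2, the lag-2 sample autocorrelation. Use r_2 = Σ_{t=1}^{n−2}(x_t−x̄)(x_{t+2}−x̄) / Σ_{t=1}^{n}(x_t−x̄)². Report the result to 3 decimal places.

0.306

Mean x̄ = (-1 + 5 + 3 + 11 − 7 + 12)/6 = 3.8333
Deviations from mean: -4.8333, 1.1667, -0.8333, 7.1667, -10.8333, 8.1667
Σ(x_t−x̄)(x_{t+2}−x̄) = (4.0278) + (8.3611) + (9.0278) + (58.5278) = 79.9444
Denominator Σ(x_t−x̄)² = 260.8333
r_2 = 79.9444 / 260.8333 = 0.306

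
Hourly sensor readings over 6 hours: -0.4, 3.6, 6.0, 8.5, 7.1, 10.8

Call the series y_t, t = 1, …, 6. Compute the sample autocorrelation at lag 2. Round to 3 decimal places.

0.080

Mean ȳ = (-0.4 + 3.6 + 6.0 + 8.5 + 7.1 + 10.8)/6 = 5.9333
Deviations from mean: -6.3333, -2.3333, 0.0667, 2.5667, 1.1667, 4.8667
Numerator Σ_{t=1}^{4}(y_t−ȳ)(y_{t+2}−ȳ) = 6.1578
Denominator Σ(y_t−ȳ)² = 77.1933
r_2 = 6.1578 / 77.1933 = 0.080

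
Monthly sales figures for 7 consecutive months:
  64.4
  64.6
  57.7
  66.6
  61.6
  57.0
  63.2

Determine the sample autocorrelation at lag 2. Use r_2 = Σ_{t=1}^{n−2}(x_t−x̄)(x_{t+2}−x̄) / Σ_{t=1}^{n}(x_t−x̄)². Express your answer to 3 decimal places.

Mean x̄ = (64.4 + 64.6 + 57.7 + 66.6 + 61.6 + 57.0 + 63.2)/7 = 62.1571
Σ(x_t−x̄)(x_{t+2}−x̄) = (-9.9967) + (10.8533) + (2.4833) + (-22.9124) + (-0.5810) = -20.1537
Denominator Σ(x_t−x̄)² = 78.5971
r_2 = -20.1537 / 78.5971 = -0.256

-0.256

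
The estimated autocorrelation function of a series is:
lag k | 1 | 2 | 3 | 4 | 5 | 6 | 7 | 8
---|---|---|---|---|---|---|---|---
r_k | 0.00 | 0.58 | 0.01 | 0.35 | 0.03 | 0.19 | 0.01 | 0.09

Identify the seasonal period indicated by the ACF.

2

The largest autocorrelation is r_2 = 0.58, with weaker echoes at lags 4 (0.35) and 6 (0.19); the remaining lags stay at or below 0.09.
The dominant spike at lag 2 indicates a seasonal period of 2.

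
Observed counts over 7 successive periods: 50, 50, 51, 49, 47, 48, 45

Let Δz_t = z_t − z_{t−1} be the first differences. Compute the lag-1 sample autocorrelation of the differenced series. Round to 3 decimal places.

First differences Δz: 0, 1, -2, -2, 1, -3
Mean of differences = -0.8333
Numerator Σ(Δz_t−Δz̄)(Δz_{t+1}−Δz̄) = -5.3611
Denominator Σ(Δz_t−Δz̄)² = 14.8333
r_1(Δz) = -5.3611 / 14.8333 = -0.361

-0.361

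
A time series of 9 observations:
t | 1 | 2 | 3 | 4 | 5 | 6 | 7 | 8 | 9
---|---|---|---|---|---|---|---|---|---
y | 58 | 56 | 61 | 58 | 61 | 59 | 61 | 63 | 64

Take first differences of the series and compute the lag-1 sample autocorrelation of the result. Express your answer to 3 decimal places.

-0.789

First differences Δy: -2, 5, -3, 3, -2, 2, 2, 1
Mean of differences = 0.7500
Numerator Σ(Δy_t−Δȳ)(Δy_{t+1}−Δȳ) = -43.8125
Denominator Σ(Δy_t−Δȳ)² = 55.5000
r_1(Δy) = -43.8125 / 55.5000 = -0.789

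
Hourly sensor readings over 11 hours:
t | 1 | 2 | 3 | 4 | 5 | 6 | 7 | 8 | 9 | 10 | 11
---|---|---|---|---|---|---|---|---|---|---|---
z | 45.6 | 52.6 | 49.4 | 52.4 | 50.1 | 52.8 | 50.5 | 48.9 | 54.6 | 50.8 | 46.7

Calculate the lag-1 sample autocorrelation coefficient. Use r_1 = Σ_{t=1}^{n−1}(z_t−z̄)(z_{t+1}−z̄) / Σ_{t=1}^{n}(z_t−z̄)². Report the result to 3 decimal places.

-0.305

Mean z̄ = (45.6 + 52.6 + 49.4 + 52.4 + 50.1 + 52.8 + 50.5 + 48.9 + 54.6 + 50.8 + 46.7)/11 = 50.4000
Numerator Σ_{t=1}^{10}(z_t−z̄)(z_{t+1}−z̄) = -22.0900
Denominator Σ(z_t−z̄)² = 72.4800
r_1 = -22.0900 / 72.4800 = -0.305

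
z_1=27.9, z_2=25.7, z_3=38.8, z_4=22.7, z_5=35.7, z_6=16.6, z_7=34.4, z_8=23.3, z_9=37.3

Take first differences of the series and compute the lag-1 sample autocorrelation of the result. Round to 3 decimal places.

-0.871

First differences Δz: -2.2, 13.1, -16.1, 13.0, -19.1, 17.8, -11.1, 14.0
Mean of differences = 1.1750
Numerator Σ(Δz_t−Δz̄)(Δz_{t+1}−Δz̄) = -1388.8506
Denominator Σ(Δz_t−Δz̄)² = 1594.4750
r_1(Δz) = -1388.8506 / 1594.4750 = -0.871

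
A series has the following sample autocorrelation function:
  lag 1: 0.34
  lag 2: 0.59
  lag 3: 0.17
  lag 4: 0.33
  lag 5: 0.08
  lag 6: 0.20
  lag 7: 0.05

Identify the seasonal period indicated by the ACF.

The largest autocorrelation is r_2 = 0.59; the remaining lags stay at or below 0.34.
The dominant spike at lag 2 indicates a seasonal period of 2.

2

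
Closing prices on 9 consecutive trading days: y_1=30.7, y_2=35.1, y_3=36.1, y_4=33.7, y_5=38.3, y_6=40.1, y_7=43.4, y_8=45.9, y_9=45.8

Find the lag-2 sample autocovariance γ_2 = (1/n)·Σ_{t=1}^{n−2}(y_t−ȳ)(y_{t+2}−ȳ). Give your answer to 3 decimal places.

8.285

Mean ȳ = (30.7 + 35.1 + 36.1 + 33.7 + 38.3 + 40.1 + 43.4 + 45.9 + 45.8)/9 = 38.7889
Σ_{t=1}^{7}(y_t−ȳ)(y_{t+2}−ȳ) = 74.5631
γ_2 = 74.5631 / 9 = 8.285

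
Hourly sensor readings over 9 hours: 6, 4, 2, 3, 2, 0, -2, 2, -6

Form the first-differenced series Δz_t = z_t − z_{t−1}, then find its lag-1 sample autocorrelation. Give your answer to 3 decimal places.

-0.478

First differences Δz: -2, -2, 1, -1, -2, -2, 4, -8
Mean of differences = -1.5000
Numerator Σ(Δz_t−Δz̄)(Δz_{t+1}−Δz̄) = -38.2500
Denominator Σ(Δz_t−Δz̄)² = 80.0000
r_1(Δz) = -38.2500 / 80.0000 = -0.478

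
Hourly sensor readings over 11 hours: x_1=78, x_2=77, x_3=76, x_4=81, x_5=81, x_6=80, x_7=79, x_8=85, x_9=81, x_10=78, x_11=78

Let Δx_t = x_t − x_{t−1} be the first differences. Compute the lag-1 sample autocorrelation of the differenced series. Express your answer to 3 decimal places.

-0.233

First differences Δx: -1, -1, 5, 0, -1, -1, 6, -4, -3, 0
Mean of differences = 0.0000
Numerator Σ(Δx_t−Δx̄)(Δx_{t+1}−Δx̄) = -21.0000
Denominator Σ(Δx_t−Δx̄)² = 90.0000
r_1(Δx) = -21.0000 / 90.0000 = -0.233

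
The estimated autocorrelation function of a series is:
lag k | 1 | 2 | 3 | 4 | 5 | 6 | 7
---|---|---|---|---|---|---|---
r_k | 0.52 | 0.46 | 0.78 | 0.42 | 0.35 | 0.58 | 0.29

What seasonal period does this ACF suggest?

3

The largest autocorrelation is r_3 = 0.78, with a weaker echo at lag 6 (0.58); the remaining lags stay at or below 0.52. The elevated value at lag 1 (0.52), dropping to 0.46 at lag 2, reflects decaying short-term dependence rather than seasonality.
The dominant spike at lag 3 indicates a seasonal period of 3.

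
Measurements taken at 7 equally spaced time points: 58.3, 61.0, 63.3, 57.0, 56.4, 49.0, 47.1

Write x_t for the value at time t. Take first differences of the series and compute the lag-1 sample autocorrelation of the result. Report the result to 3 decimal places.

-0.132

First differences Δx: 2.7, 2.3, -6.3, -0.6, -7.4, -1.9
Mean of differences = -1.8667
Numerator Σ(Δx_t−Δx̄)(Δx_{t+1}−Δx̄) = -11.8844
Denominator Σ(Δx_t−Δx̄)² = 90.0933
r_1(Δx) = -11.8844 / 90.0933 = -0.132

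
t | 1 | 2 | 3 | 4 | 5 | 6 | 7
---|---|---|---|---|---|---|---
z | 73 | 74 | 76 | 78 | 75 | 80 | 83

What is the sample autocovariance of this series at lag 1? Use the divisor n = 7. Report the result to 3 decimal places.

Mean z̄ = (73 + 74 + 76 + 78 + 75 + 80 + 83)/7 = 77.0000
Deviations: -4.0000, -3.0000, -1.0000, 1.0000, -2.0000, 3.0000, 6.0000
Σ_{t=1}^{6}(z_t−z̄)(z_{t+1}−z̄) = 24.0000
γ_1 = 24.0000 / 7 = 3.429

3.429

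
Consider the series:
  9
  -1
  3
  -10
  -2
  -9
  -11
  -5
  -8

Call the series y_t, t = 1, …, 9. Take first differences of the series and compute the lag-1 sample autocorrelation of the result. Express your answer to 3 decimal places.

First differences Δy: -10, 4, -13, 8, -7, -2, 6, -3
Mean of differences = -2.1250
Numerator Σ(Δy_t−Δȳ)(Δy_{t+1}−Δȳ) = -281.0156
Denominator Σ(Δy_t−Δȳ)² = 410.8750
r_1(Δy) = -281.0156 / 410.8750 = -0.684

-0.684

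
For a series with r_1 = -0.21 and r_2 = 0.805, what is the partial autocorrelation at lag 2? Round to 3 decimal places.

0.796

φ_{22} = (r_2 − r_1²) / (1 − r_1²)
r_1² = (-0.21)² = 0.0441
Numerator = 0.805 − 0.0441 = 0.7609; denominator = 1 − 0.0441 = 0.9559
φ_{22} = 0.7609 / 0.9559 = 0.796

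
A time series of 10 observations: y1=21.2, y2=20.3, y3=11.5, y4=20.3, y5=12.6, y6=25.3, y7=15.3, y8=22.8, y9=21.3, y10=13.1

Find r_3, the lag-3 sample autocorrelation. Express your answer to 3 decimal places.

-0.231

Mean ȳ = (21.2 + 20.3 + 11.5 + 20.3 + 12.6 + 25.3 + 15.3 + 22.8 + 21.3 + 13.1)/10 = 18.3700
Σ(y_t−ȳ)(y_{t+3}−ȳ) = (5.4619) + (-11.1361) + (-47.6091) + (-5.9251) + (-25.5611) + (20.3049) + (16.1789) = -48.2857
Denominator Σ(y_t−ȳ)² = 209.3810
r_3 = -48.2857 / 209.3810 = -0.231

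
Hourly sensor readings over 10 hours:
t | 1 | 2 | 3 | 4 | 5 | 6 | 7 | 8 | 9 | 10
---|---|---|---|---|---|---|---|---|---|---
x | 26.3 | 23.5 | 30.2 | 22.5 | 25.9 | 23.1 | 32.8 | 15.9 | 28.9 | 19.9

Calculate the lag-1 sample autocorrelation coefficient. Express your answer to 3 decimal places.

-0.740

Mean x̄ = (26.3 + 23.5 + 30.2 + 22.5 + 25.9 + 23.1 + 32.8 + 15.9 + 28.9 + 19.9)/10 = 24.9000
Numerator Σ_{t=1}^{9}(x_t−x̄)(x_{t+1}−x̄) = -167.6200
Denominator Σ(x_t−x̄)² = 226.4200
r_1 = -167.6200 / 226.4200 = -0.740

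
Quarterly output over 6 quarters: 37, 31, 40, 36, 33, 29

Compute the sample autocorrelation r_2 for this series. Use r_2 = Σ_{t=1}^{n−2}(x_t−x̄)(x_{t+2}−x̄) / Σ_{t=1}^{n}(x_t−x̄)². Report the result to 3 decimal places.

-0.083

Mean x̄ = (37 + 31 + 40 + 36 + 33 + 29)/6 = 34.3333
Deviations from mean: 2.6667, -3.3333, 5.6667, 1.6667, -1.3333, -5.3333
Σ(x_t−x̄)(x_{t+2}−x̄) = (15.1111) + (-5.5556) + (-7.5556) + (-8.8889) = -6.8889
Denominator Σ(x_t−x̄)² = 83.3333
r_2 = -6.8889 / 83.3333 = -0.083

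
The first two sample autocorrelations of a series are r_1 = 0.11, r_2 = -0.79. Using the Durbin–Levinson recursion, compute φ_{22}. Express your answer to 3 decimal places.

-0.812

φ_{22} = (r_2 − r_1²) / (1 − r_1²)
r_1² = (0.11)² = 0.0121
Numerator = -0.79 − 0.0121 = -0.8021; denominator = 1 − 0.0121 = 0.9879
φ_{22} = -0.8021 / 0.9879 = -0.812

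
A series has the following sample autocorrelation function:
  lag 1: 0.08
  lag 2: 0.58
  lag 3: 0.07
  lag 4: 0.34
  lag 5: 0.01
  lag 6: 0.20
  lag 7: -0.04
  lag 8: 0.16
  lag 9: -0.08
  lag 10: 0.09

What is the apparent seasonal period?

2

The largest autocorrelation is r_2 = 0.58, with weaker echoes at lags 4 (0.34), 6 (0.20) and 8 (0.16); the remaining lags stay at or below 0.09.
The dominant spike at lag 2 indicates a seasonal period of 2.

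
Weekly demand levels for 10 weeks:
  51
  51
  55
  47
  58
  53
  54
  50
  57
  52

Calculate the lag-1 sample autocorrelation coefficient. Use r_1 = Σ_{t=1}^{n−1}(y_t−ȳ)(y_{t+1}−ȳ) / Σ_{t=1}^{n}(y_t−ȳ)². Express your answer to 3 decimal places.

-0.611

Mean ȳ = (51 + 51 + 55 + 47 + 58 + 53 + 54 + 50 + 57 + 52)/10 = 52.8000
Numerator Σ_{t=1}^{9}(y_t−ȳ)(y_{t+1}−ȳ) = -60.8400
Denominator Σ(y_t−ȳ)² = 99.6000
r_1 = -60.8400 / 99.6000 = -0.611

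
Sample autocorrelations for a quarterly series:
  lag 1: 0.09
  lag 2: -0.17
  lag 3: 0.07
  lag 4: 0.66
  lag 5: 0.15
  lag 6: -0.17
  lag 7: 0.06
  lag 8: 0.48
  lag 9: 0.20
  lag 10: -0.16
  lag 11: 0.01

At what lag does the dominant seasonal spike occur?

4

The largest autocorrelation is r_4 = 0.66, with a weaker echo at lag 8 (0.48); the remaining lags stay at or below 0.20.
The dominant spike at lag 4 indicates a seasonal period of 4.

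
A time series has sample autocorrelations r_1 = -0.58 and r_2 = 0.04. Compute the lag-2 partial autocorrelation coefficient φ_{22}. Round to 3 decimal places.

-0.447

φ_{22} = (r_2 − r_1²) / (1 − r_1²)
r_1² = (-0.58)² = 0.3364
Numerator = 0.04 − 0.3364 = -0.2964; denominator = 1 − 0.3364 = 0.6636
φ_{22} = -0.2964 / 0.6636 = -0.447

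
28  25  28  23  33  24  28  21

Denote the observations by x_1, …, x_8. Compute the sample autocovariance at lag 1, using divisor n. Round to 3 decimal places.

Mean x̄ = (28 + 25 + 28 + 23 + 33 + 24 + 28 + 21)/8 = 26.2500
Deviations: 1.7500, -1.2500, 1.7500, -3.2500, 6.7500, -2.2500, 1.7500, -5.2500
Σ_{t=1}^{7}(x_t−x̄)(x_{t+1}−x̄) = -60.3125
γ_1 = -60.3125 / 8 = -7.539

-7.539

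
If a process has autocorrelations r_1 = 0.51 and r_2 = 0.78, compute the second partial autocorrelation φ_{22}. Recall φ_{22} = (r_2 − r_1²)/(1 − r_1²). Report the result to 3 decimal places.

0.703

φ_{22} = (r_2 − r_1²) / (1 − r_1²)
r_1² = (0.51)² = 0.2601
Numerator = 0.78 − 0.2601 = 0.5199; denominator = 1 − 0.2601 = 0.7399
φ_{22} = 0.5199 / 0.7399 = 0.703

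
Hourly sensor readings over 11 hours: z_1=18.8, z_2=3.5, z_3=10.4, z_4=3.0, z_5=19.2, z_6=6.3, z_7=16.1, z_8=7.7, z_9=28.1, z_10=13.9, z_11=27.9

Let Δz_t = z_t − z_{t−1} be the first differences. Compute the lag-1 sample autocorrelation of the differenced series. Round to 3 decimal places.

-0.785

First differences Δz: -15.3, 6.9, -7.4, 16.2, -12.9, 9.8, -8.4, 20.4, -14.2, 14.0
Mean of differences = 0.9100
Numerator Σ(Δz_t−Δz̄)(Δz_{t+1}−Δz̄) = -1364.3621
Denominator Σ(Δz_t−Δz̄)² = 1737.4290
r_1(Δz) = -1364.3621 / 1737.4290 = -0.785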